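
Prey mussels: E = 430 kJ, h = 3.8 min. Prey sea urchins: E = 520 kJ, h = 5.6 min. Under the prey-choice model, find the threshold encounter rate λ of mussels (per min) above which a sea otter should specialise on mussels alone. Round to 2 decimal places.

1.20 per min

Drop sea urchins once their profitability E₂/h₂ falls below the rate achievable on mussels alone: E₂/h₂ = λE₁/(1 + λh₁).
Solve for λ: λE₁h₂ = E₂(1 + λh₁) → λ(E₁h₂ − E₂h₁) = E₂ → λ = E₂/(E₁h₂ − E₂h₁).
λ = 520/(430×5.6 − 520×3.8) = 520/432 = 1.204 per min.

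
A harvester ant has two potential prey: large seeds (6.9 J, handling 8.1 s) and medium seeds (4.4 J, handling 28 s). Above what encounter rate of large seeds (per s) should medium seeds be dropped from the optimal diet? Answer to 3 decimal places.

The zero-one rule: include medium seeds iff E₂/h₂ > λE₁/(1+λh₁). Equality gives the switch point.
λE₁h₂ = E₂ + λE₂h₁ ⇒ λ = E₂/(E₁h₂ − E₂h₁) = 4.4/(193.2 − 35.64) = 0.02793 per s.

0.028 per s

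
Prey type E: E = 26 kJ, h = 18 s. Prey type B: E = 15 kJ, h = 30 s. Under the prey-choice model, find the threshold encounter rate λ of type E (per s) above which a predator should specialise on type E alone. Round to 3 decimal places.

The zero-one rule: include type B iff E₂/h₂ > λE₁/(1+λh₁). Equality gives the switch point.
λE₁h₂ = E₂ + λE₂h₁ ⇒ λ = E₂/(E₁h₂ − E₂h₁) = 15/(780 − 270) = 0.02941 per s.

0.029 per s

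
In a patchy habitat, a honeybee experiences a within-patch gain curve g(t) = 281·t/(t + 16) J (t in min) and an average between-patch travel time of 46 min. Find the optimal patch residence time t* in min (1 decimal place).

27.1 min

Maximise g(t)/(T+t): set derivative to zero → g'(t)(T+t) = g(t).
g'(t) = 281·16/(t + 16)². Setting 281·16/(t+16)² = 281t/[(t+16)(46+t)] gives 16(46+t) = t(t+16), so t² = 16×46 = 736.
t* = √736 = 27.13 min.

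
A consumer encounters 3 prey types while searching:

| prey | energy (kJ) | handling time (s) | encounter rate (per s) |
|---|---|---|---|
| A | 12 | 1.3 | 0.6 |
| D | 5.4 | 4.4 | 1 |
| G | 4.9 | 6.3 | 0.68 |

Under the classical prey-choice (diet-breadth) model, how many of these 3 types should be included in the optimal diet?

Profitabilities (E/h, kJ/s): A 9.23, D 1.23, G 0.778. Add prey in this order while the next type's profitability exceeds the intake rate on those already taken.
Rate on top 1: 4.045. D: 1.23 < 4.045 → exclude; stop.
Optimal diet: A — 1 of 3 types.

1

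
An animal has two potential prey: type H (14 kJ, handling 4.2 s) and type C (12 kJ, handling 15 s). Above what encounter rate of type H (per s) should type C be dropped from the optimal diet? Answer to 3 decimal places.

0.075 per s

Drop type C once their profitability E₂/h₂ falls below the rate achievable on type H alone: E₂/h₂ = λE₁/(1 + λh₁).
Solve for λ: λE₁h₂ = E₂(1 + λh₁) → λ(E₁h₂ − E₂h₁) = E₂ → λ = E₂/(E₁h₂ − E₂h₁).
λ = 12/(14×15 − 12×4.2) = 12/159.6 = 0.07519 per s.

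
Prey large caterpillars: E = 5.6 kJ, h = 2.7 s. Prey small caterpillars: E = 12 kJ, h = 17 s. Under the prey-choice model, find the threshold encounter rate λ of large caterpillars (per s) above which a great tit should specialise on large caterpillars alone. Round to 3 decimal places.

0.191 per s

At the threshold, the rate on large caterpillars alone equals the profitability of small caterpillars: λ·5.6/(1 + λ·2.7) = 12/17 = 0.7059.
Rearranging, λ(5.6 − 0.7059×2.7) = 0.7059, so λ = 0.7059/3.694 = 0.1911 per s.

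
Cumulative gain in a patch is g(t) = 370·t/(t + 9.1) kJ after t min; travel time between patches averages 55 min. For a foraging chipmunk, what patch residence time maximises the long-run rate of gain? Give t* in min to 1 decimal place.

By the marginal value theorem, leave when the instantaneous gain rate g'(t) equals the habitat-wide average g(t)/(T + t).
g'(t) = 370·9.1/(t + 9.1)². Setting 370·9.1/(t+9.1)² = 370t/[(t+9.1)(55+t)] gives 9.1(55+t) = t(t+9.1), so t² = 9.1×55 = 500.5.
t* = √500.5 = 22.37 min.

22.4 min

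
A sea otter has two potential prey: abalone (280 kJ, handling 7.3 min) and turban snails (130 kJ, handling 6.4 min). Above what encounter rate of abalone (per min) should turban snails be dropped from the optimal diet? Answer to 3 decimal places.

0.154 per min

Drop turban snails once their profitability E₂/h₂ falls below the rate achievable on abalone alone: E₂/h₂ = λE₁/(1 + λh₁).
Solve for λ: λE₁h₂ = E₂(1 + λh₁) → λ(E₁h₂ − E₂h₁) = E₂ → λ = E₂/(E₁h₂ − E₂h₁).
λ = 130/(280×6.4 − 130×7.3) = 130/843 = 0.1542 per min.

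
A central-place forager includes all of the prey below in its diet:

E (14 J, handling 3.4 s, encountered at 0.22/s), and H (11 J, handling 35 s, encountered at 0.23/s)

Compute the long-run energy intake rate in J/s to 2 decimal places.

0.57 J/s

Energy encountered per unit search time: 0.22×14 + 0.23×11 = 5.61 J/s.
Handling time per unit search time: 0.22×3.4 + 0.23×35 = 8.798.
Rate = 5.61/(1 + 8.798) = 0.5726 J/s.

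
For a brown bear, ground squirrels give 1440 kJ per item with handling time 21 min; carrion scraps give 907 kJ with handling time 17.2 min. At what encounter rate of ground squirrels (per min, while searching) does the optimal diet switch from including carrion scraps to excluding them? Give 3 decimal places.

Drop carrion scraps once their profitability E₂/h₂ falls below the rate achievable on ground squirrels alone: E₂/h₂ = λE₁/(1 + λh₁).
Solve for λ: λE₁h₂ = E₂(1 + λh₁) → λ(E₁h₂ − E₂h₁) = E₂ → λ = E₂/(E₁h₂ − E₂h₁).
λ = 907/(1440×17.2 − 907×21) = 907/5721 = 0.1585 per min.

0.159 per min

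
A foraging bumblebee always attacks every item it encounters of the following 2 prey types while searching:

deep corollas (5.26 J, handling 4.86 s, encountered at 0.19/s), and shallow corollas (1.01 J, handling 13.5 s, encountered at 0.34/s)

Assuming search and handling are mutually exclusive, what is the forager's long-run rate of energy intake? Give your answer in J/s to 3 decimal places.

0.206 J/s

Energy encountered per unit search time: 0.19×5.26 + 0.34×1.01 = 1.343 J/s.
Handling time per unit search time: 0.19×4.86 + 0.34×13.5 = 5.513.
Rate = 1.343/(1 + 5.513) = 0.2062 J/s.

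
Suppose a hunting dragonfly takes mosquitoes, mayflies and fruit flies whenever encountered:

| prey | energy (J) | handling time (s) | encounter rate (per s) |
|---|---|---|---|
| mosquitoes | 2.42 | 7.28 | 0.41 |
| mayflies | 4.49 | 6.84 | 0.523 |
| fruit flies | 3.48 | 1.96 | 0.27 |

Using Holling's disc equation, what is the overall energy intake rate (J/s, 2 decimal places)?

0.53 J/s

R = (0.41×2.42 + 0.523×4.49 + 0.27×3.48) / (1 + 0.41×7.28 + 0.523×6.84 + 0.27×1.96) = 4.28/8.091 = 0.529 J/s.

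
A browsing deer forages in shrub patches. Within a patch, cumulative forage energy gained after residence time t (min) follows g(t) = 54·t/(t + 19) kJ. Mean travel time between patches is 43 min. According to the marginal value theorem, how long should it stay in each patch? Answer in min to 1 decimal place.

Maximise g(t)/(T+t): set derivative to zero → g'(t)(T+t) = g(t).
g'(t) = 54·19/(t + 19)². Setting 54·19/(t+19)² = 54t/[(t+19)(43+t)] gives 19(43+t) = t(t+19), so t² = 19×43 = 817.
t* = √817 = 28.58 min.

28.6 min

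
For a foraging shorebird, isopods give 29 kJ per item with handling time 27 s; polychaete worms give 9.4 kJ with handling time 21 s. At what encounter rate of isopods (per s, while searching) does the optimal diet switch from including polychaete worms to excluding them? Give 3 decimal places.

At the threshold, the rate on isopods alone equals the profitability of polychaete worms: λ·29/(1 + λ·27) = 9.4/21 = 0.4476.
Rearranging, λ(29 − 0.4476×27) = 0.4476, so λ = 0.4476/16.91 = 0.02646 per s.

0.026 per s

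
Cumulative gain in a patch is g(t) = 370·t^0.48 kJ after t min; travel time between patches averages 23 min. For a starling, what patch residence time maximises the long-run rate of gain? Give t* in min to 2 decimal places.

Maximise g(t)/(T+t): set derivative to zero → g'(t)(T+t) = g(t).
g'(t) = 0.48·370·t^-0.52. Setting 0.48·370·t^-0.52 = 370·t^0.48/(23+t) gives 0.48(23+t) = t, so 0.52·t = 0.48×23.
t* = 0.48×23/0.52 = 21.23 min.

21.23 min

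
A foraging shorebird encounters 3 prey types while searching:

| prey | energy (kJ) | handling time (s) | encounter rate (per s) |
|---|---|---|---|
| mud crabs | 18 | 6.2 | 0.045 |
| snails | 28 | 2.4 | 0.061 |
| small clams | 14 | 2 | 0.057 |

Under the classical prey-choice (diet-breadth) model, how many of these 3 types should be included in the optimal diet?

Profitabilities (E/h, kJ/s): snails 11.7, small clams 7, mud crabs 2.9. Add prey in this order while the next type's profitability exceeds the intake rate on those already taken.
Rate on top 1: 1.49. small clams: 7 > 1.49 → include.
Rate on top 2: 1.988. mud crabs: 2.9 > 1.988 → include.
Optimal diet: snails, small clams, mud crabs — 3 of 3 types.

3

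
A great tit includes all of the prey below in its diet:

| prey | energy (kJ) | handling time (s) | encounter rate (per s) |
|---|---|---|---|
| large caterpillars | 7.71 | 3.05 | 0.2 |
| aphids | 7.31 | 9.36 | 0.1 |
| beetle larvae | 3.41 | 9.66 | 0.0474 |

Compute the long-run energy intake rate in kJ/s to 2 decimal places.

Energy encountered per unit search time: 0.2×7.71 + 0.1×7.31 + 0.0474×3.41 = 2.435 kJ/s.
Handling time per unit search time: 0.2×3.05 + 0.1×9.36 + 0.0474×9.66 = 2.004.
Rate = 2.435/(1 + 2.004) = 0.8105 kJ/s.

0.81 kJ/s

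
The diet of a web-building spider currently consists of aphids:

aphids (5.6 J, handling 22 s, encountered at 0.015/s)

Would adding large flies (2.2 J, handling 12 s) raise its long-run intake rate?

Yes

Current rate: (0.015×5.6)/(1 + 0.015×22) = 0.06316 J/s.
Profitability of large flies: 2.2/12 = 0.1833 J/s.
Since 0.1833 > R, including large flies increases the long-run rate.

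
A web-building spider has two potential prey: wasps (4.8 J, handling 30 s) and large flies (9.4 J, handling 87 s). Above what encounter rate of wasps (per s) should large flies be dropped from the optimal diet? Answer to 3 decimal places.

0.069 per s

The zero-one rule: include large flies iff E₂/h₂ > λE₁/(1+λh₁). Equality gives the switch point.
λE₁h₂ = E₂ + λE₂h₁ ⇒ λ = E₂/(E₁h₂ − E₂h₁) = 9.4/(417.6 − 282) = 0.06932 per s.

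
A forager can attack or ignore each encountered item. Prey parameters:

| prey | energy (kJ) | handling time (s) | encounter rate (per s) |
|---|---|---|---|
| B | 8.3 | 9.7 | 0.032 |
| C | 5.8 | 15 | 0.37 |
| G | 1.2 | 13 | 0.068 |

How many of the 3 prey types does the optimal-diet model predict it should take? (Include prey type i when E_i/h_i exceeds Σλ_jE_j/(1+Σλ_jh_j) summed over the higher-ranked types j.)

Profitabilities (E/h, kJ/s): B 0.856, C 0.387, G 0.0923. Add prey in this order while the next type's profitability exceeds the intake rate on those already taken.
Rate on top 1: 0.2027. C: 0.387 > 0.2027 → include.
Rate on top 2: 0.3515. G: 0.0923 < 0.3515 → exclude; stop.
Optimal diet: B, C — 2 of 3 types.

2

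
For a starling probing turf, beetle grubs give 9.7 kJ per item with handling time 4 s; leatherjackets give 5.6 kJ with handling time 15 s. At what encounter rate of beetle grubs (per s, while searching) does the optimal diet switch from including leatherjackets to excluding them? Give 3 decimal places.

0.045 per s

Drop leatherjackets once their profitability E₂/h₂ falls below the rate achievable on beetle grubs alone: E₂/h₂ = λE₁/(1 + λh₁).
Solve for λ: λE₁h₂ = E₂(1 + λh₁) → λ(E₁h₂ − E₂h₁) = E₂ → λ = E₂/(E₁h₂ − E₂h₁).
λ = 5.6/(9.7×15 − 5.6×4) = 5.6/123.1 = 0.04549 per s.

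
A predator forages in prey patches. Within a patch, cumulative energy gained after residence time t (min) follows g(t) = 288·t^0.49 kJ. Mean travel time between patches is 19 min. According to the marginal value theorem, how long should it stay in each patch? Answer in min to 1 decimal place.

18.3 min

Optimal t* satisfies g'(t*) = g(t*)/(T + t*).
g'(t) = 0.49·288·t^-0.51. Setting 0.49·288·t^-0.51 = 288·t^0.49/(19+t) gives 0.49(19+t) = t, so 0.51·t = 0.49×19.
t* = 0.49×19/0.51 = 18.25 min.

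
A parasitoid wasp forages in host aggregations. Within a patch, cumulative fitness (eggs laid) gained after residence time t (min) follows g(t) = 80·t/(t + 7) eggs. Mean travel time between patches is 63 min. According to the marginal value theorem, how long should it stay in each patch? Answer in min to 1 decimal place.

By the marginal value theorem, leave when the instantaneous gain rate g'(t) equals the habitat-wide average g(t)/(T + t).
g'(t) = 80·7/(t + 7)². Setting 80·7/(t+7)² = 80t/[(t+7)(63+t)] gives 7(63+t) = t(t+7), so t² = 7×63 = 441.
t* = √441 = 21 min.

21.0 min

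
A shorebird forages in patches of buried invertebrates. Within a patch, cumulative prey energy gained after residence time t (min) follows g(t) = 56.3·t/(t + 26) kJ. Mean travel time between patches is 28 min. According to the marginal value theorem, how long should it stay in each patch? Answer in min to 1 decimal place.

27.0 min

Optimal t* satisfies g'(t*) = g(t*)/(T + t*).
g'(t) = 56.3·26/(t + 26)². Setting 56.3·26/(t+26)² = 56.3t/[(t+26)(28+t)] gives 26(28+t) = t(t+26), so t² = 26×28 = 728.
t* = √728 = 26.98 min.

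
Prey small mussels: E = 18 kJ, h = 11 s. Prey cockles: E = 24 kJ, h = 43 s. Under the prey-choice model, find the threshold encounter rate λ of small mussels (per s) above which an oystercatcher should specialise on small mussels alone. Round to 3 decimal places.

0.047 per s

The zero-one rule: include cockles iff E₂/h₂ > λE₁/(1+λh₁). Equality gives the switch point.
λE₁h₂ = E₂ + λE₂h₁ ⇒ λ = E₂/(E₁h₂ − E₂h₁) = 24/(774 − 264) = 0.04706 per s.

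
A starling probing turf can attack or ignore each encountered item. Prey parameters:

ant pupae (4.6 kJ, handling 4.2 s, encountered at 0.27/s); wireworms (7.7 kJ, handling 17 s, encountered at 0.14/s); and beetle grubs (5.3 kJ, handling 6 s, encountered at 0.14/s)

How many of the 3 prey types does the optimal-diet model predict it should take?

E/h in descending order: ant pupae 1.1, beetle grubs 0.883, wireworms 0.453 kJ/s. The optimal diet is the largest prefix of this list for which every included type satisfies E_i/h_i > R on the types above it.
Rate on top 1: 0.582. beetle grubs: 0.883 > 0.582 → include.
Rate on top 2: 0.6671. wireworms: 0.453 < 0.6671 → exclude; stop.
Optimal diet: ant pupae, beetle grubs — 2 of 3 types.

2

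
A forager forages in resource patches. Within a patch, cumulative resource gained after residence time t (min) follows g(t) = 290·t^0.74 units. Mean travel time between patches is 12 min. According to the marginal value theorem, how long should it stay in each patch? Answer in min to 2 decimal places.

34.15 min

Maximise g(t)/(T+t): set derivative to zero → g'(t)(T+t) = g(t).
g'(t) = 0.74·290·t^-0.26. Setting 0.74·290·t^-0.26 = 290·t^0.74/(12+t) gives 0.74(12+t) = t, so 0.26·t = 0.74×12.
t* = 0.74×12/0.26 = 34.15 min.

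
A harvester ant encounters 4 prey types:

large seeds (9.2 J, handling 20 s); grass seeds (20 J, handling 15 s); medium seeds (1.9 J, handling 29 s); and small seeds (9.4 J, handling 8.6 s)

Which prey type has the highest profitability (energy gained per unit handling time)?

Profitability E/h (J/s): large seeds = 9.2/20 = 0.46, grass seeds = 20/15 = 1.33, medium seeds = 1.9/29 = 0.0655, small seeds = 9.4/8.6 = 1.09.
Ranked: grass seeds > small seeds > large seeds > medium seeds.

grass seeds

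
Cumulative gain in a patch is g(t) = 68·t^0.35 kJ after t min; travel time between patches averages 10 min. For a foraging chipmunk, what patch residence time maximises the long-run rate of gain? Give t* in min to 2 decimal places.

Optimal t* satisfies g'(t*) = g(t*)/(T + t*).
g'(t) = 0.35·68·t^-0.65. Setting 0.35·68·t^-0.65 = 68·t^0.35/(10+t) gives 0.35(10+t) = t, so 0.65·t = 0.35×10.
t* = 0.35×10/0.65 = 5.385 min.

5.38 min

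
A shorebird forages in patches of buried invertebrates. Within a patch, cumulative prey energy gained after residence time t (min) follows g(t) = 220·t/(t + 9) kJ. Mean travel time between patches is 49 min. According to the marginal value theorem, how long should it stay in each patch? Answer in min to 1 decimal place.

Maximise g(t)/(T+t): set derivative to zero → g'(t)(T+t) = g(t).
g'(t) = 220·9/(t + 9)². Setting 220·9/(t+9)² = 220t/[(t+9)(49+t)] gives 9(49+t) = t(t+9), so t² = 9×49 = 441.
t* = √441 = 21 min.

21.0 min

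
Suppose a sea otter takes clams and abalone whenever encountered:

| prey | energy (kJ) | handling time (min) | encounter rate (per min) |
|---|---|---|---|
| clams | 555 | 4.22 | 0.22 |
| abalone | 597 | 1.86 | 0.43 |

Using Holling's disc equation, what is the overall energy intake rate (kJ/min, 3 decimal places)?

138.850 kJ/min

Energy encountered per unit search time: 0.22×555 + 0.43×597 = 378.8 kJ/min.
Handling time per unit search time: 0.22×4.22 + 0.43×1.86 = 1.728.
Rate = 378.8/(1 + 1.728) = 138.8 kJ/min.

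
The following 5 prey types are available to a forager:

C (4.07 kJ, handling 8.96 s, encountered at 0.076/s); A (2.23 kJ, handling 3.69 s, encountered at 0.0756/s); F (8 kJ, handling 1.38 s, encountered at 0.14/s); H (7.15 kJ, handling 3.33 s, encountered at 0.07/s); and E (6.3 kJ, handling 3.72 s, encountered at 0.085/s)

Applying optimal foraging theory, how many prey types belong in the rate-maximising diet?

3

Rank by E/h (kJ/s): F 5.8, H 2.15, E 1.69, A 0.604, C 0.454. Include each in turn until the next type's E/h falls below the running intake rate.
Rate on top 1: 0.9387. H: 2.15 > 0.9387 → include.
Rate on top 2: 1.136. E: 1.69 > 1.136 → include.
Rate on top 3: 1.237. A: 0.604 < 1.237 → exclude; stop.
Optimal diet: F, H, E — 3 of 5 types.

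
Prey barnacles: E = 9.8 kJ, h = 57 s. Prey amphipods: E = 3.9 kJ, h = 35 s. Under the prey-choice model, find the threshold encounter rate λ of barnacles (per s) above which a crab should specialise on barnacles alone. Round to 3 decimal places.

Drop amphipods once their profitability E₂/h₂ falls below the rate achievable on barnacles alone: E₂/h₂ = λE₁/(1 + λh₁).
Solve for λ: λE₁h₂ = E₂(1 + λh₁) → λ(E₁h₂ − E₂h₁) = E₂ → λ = E₂/(E₁h₂ − E₂h₁).
λ = 3.9/(9.8×35 − 3.9×57) = 3.9/120.7 = 0.03231 per s.

0.032 per s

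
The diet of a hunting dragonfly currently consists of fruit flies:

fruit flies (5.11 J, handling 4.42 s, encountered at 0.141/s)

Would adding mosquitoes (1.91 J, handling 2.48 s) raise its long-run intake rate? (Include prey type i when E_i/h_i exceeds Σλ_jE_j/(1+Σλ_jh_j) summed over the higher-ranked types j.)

Yes

On fruit flies alone, R = ΣλE/(1+Σλh) = 0.7205/1.623 = 0.4439 J/s.
Profitability of mosquitoes: 1.91/2.48 = 0.7702 J/s.
0.7702 > 0.4439, so adding mosquitoes raises the average — include it.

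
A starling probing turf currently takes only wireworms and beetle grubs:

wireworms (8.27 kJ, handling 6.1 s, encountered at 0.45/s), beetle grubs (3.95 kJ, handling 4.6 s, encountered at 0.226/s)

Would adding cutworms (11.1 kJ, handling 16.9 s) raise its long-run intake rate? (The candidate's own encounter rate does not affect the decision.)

No

Current rate: (0.45×8.27 + 0.226×3.95)/(1 + 0.45×6.1 + 0.226×4.6) = 0.9644 kJ/s.
Profitability of cutworms: 11.1/16.9 = 0.6568 kJ/s.
0.6568 < 0.9644, so adding cutworms would lower the average — exclude it.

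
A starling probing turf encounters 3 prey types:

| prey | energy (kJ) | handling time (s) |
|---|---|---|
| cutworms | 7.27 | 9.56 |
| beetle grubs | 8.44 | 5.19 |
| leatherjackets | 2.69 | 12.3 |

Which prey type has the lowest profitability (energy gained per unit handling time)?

leatherjackets

Profitability E/h (kJ/s): cutworms = 7.27/9.56 = 0.76, beetle grubs = 8.44/5.19 = 1.63, leatherjackets = 2.69/12.3 = 0.219.
Ranked: beetle grubs > cutworms > leatherjackets.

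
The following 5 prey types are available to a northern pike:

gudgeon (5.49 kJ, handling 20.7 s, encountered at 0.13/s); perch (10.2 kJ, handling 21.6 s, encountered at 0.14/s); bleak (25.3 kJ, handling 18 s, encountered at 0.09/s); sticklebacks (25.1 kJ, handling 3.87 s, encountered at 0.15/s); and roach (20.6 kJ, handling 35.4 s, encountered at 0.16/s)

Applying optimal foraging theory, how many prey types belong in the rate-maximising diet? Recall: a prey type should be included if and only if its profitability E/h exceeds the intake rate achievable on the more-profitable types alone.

1

Profitabilities (E/h, kJ/s): sticklebacks 6.49, bleak 1.41, roach 0.582, perch 0.472, gudgeon 0.265. Add prey in this order while the next type's profitability exceeds the intake rate on those already taken.
Rate on top 1: 2.382. bleak: 1.41 < 2.382 → exclude; stop.
Optimal diet: sticklebacks — 1 of 5 types.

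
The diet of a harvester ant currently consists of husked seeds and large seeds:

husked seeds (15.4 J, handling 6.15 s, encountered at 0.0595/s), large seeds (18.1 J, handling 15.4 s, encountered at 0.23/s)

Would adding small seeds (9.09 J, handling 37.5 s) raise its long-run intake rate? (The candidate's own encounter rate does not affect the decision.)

No

On husked seeds and large seeds alone, R = ΣλE/(1+Σλh) = 5.079/4.908 = 1.035 J/s.
small seeds: E/h = 9.09/37.5 = 0.2424 J/s.
0.2424 < 1.035, so adding small seeds would lower the average — exclude it.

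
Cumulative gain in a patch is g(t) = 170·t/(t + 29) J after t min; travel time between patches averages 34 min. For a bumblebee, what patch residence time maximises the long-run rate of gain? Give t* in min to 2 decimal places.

31.40 min

Optimal t* satisfies g'(t*) = g(t*)/(T + t*).
g'(t) = 170·29/(t + 29)². Setting 170·29/(t+29)² = 170t/[(t+29)(34+t)] gives 29(34+t) = t(t+29), so t² = 29×34 = 986.
t* = √986 = 31.4 min.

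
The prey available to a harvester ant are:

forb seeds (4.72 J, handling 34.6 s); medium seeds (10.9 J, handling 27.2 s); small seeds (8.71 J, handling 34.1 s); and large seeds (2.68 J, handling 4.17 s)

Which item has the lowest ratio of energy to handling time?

In descending order of E/h:
large seeds: 2.68/4.17 = 0.643 J/s
medium seeds: 10.9/27.2 = 0.401 J/s
small seeds: 8.71/34.1 = 0.255 J/s
forb seeds: 4.72/34.6 = 0.136 J/s

forb seeds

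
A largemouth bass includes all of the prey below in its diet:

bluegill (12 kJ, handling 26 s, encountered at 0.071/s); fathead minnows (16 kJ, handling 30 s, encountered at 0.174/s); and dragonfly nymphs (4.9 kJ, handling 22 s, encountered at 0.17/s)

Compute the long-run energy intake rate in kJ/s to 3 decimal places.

R = (0.071×12 + 0.174×16 + 0.17×4.9) / (1 + 0.071×26 + 0.174×30 + 0.17×22) = 4.469/11.81 = 0.3785 kJ/s.

0.379 kJ/s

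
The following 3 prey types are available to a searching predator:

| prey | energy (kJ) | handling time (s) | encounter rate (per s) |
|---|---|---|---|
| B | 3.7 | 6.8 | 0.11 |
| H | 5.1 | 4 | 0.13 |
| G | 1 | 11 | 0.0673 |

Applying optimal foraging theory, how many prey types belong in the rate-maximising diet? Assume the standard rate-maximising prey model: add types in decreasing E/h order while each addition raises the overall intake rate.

Rank by E/h (kJ/s): H 1.27, B 0.544, G 0.0909. Include each in turn until the next type's E/h falls below the running intake rate.
Rate on top 1: 0.4362. B: 0.544 > 0.4362 → include.
Rate on top 2: 0.4718. G: 0.0909 < 0.4718 → exclude; stop.
Optimal diet: H, B — 2 of 3 types.

2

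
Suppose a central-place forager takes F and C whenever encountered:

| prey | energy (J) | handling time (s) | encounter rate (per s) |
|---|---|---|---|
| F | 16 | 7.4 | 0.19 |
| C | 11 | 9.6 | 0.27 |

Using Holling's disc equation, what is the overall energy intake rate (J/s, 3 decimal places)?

1.202 J/s

R = Σλ_iE_i / (1 + Σλ_ih_i)
Numerator: 0.19×16 + 0.27×11 = 6.01
Denominator: 1 + 0.19×7.4 + 0.27×9.6 = 4.998
R = 6.01/4.998 = 1.202 J/s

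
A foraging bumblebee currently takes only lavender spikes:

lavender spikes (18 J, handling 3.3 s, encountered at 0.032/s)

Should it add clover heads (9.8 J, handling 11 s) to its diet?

Yes

Intake rate on the current diet: R = (0.032×18) / (1 + 0.032×3.3) = 0.576/1.106 = 0.521 J/s.
Profitability of clover heads: 9.8/11 = 0.8909 J/s.
Since 0.8909 > R, including clover heads increases the long-run rate.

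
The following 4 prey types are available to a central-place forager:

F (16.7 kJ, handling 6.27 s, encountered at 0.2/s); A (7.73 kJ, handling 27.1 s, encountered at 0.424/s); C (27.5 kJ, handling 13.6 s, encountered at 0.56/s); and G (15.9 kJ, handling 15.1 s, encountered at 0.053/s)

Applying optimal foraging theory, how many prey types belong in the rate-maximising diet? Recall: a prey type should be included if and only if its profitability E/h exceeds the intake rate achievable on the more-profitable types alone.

Rank by E/h (kJ/s): F 2.66, C 2.02, G 1.05, A 0.285. Include each in turn until the next type's E/h falls below the running intake rate.
Rate on top 1: 1.482. C: 2.02 > 1.482 → include.
Rate on top 2: 1.899. G: 1.05 < 1.899 → exclude; stop.
Optimal diet: F, C — 2 of 4 types.

2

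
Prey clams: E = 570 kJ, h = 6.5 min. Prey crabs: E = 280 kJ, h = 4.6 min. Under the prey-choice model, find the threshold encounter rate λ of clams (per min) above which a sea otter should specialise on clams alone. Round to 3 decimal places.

0.349 per min

At the threshold, the rate on clams alone equals the profitability of crabs: λ·570/(1 + λ·6.5) = 280/4.6 = 60.87.
Rearranging, λ(570 − 60.87×6.5) = 60.87, so λ = 60.87/174.3 = 0.3491 per min.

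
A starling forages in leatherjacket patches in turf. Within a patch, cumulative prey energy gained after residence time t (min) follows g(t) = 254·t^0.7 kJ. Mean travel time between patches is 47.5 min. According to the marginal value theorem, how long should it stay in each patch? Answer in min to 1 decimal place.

By the marginal value theorem, leave when the instantaneous gain rate g'(t) equals the habitat-wide average g(t)/(T + t).
g'(t) = 0.7·254·t^-0.3. Setting 0.7·254·t^-0.3 = 254·t^0.7/(47.5+t) gives 0.7(47.5+t) = t, so 0.30·t = 0.7×47.5.
t* = 0.7×47.5/0.30 = 110.8 min.

110.8 min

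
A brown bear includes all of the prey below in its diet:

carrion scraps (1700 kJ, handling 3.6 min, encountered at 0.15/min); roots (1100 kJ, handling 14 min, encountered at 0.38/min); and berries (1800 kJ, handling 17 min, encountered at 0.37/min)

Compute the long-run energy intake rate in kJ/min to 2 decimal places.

Energy encountered per unit search time: 0.15×1700 + 0.38×1100 + 0.37×1800 = 1339 kJ/min.
Handling time per unit search time: 0.15×3.6 + 0.38×14 + 0.37×17 = 12.15.
Rate = 1339/(1 + 12.15) = 101.8 kJ/min.

101.83 kJ/min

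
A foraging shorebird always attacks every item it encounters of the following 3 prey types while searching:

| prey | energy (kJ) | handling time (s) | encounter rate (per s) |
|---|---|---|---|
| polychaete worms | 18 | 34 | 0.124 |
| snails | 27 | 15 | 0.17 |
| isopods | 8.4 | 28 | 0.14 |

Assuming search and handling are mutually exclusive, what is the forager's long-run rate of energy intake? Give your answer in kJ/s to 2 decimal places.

0.68 kJ/s

R = Σλ_iE_i / (1 + Σλ_ih_i)
Numerator: 0.124×18 + 0.17×27 + 0.14×8.4 = 7.998
Denominator: 1 + 0.124×34 + 0.17×15 + 0.14×28 = 11.69
R = 7.998/11.69 = 0.6844 kJ/s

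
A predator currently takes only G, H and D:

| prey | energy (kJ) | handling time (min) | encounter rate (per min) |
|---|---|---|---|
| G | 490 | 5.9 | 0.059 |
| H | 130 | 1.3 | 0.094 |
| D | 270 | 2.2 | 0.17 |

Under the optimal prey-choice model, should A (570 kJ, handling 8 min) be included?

On G, H and D alone, R = ΣλE/(1+Σλh) = 87.03/1.844 = 47.19 kJ/min.
A: E/h = 570/8 = 71.25 kJ/min.
71.25 > 47.19, so adding A raises the average — include it.

Yes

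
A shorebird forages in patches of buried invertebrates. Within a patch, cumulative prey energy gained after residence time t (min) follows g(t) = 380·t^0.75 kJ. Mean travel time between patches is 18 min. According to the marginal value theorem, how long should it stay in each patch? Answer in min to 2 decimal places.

Maximise g(t)/(T+t): set derivative to zero → g'(t)(T+t) = g(t).
g'(t) = 0.75·380·t^-0.25. Setting 0.75·380·t^-0.25 = 380·t^0.75/(18+t) gives 0.75(18+t) = t, so 0.25·t = 0.75×18.
t* = 0.75×18/0.25 = 54 min.

54.00 min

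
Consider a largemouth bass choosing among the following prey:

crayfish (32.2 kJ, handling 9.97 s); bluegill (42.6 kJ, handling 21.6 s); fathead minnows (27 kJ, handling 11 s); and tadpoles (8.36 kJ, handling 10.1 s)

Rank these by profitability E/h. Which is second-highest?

In descending order of E/h:
crayfish: 32.2/9.97 = 3.23 kJ/s
fathead minnows: 27/11 = 2.45 kJ/s
bluegill: 42.6/21.6 = 1.97 kJ/s
tadpoles: 8.36/10.1 = 0.828 kJ/s

fathead minnows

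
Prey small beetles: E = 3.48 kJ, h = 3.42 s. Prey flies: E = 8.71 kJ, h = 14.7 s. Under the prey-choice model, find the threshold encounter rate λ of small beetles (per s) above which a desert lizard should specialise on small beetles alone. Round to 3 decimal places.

At the threshold, the rate on small beetles alone equals the profitability of flies: λ·3.48/(1 + λ·3.42) = 8.71/14.7 = 0.5925.
Rearranging, λ(3.48 − 0.5925×3.42) = 0.5925, so λ = 0.5925/1.454 = 0.4076 per s.

0.408 per s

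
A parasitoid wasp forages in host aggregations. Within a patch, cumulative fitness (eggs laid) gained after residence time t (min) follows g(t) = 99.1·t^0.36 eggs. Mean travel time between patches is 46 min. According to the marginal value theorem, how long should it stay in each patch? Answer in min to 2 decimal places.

Maximise g(t)/(T+t): set derivative to zero → g'(t)(T+t) = g(t).
g'(t) = 0.36·99.1·t^-0.64. Setting 0.36·99.1·t^-0.64 = 99.1·t^0.36/(46+t) gives 0.36(46+t) = t, so 0.64·t = 0.36×46.
t* = 0.36×46/0.64 = 25.87 min.

25.87 min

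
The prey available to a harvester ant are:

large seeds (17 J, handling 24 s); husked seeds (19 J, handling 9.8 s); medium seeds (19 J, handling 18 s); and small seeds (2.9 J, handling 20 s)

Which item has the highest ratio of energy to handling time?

In descending order of E/h:
husked seeds: 19/9.8 = 1.94 J/s
medium seeds: 19/18 = 1.06 J/s
large seeds: 17/24 = 0.708 J/s
small seeds: 2.9/20 = 0.145 J/s

husked seeds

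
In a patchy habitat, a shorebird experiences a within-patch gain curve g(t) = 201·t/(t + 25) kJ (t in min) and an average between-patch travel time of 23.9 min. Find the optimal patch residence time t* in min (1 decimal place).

24.4 min

By the marginal value theorem, leave when the instantaneous gain rate g'(t) equals the habitat-wide average g(t)/(T + t).
g'(t) = 201·25/(t + 25)². Setting 201·25/(t+25)² = 201t/[(t+25)(23.9+t)] gives 25(23.9+t) = t(t+25), so t² = 25×23.9 = 597.5.
t* = √597.5 = 24.44 min.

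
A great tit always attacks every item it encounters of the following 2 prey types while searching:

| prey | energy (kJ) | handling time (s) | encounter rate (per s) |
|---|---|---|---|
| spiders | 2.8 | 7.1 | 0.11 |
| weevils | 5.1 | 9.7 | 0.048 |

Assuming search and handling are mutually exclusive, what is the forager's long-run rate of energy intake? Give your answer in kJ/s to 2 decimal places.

0.25 kJ/s

Energy encountered per unit search time: 0.11×2.8 + 0.048×5.1 = 0.5528 kJ/s.
Handling time per unit search time: 0.11×7.1 + 0.048×9.7 = 1.247.
Rate = 0.5528/(1 + 1.247) = 0.2461 kJ/s.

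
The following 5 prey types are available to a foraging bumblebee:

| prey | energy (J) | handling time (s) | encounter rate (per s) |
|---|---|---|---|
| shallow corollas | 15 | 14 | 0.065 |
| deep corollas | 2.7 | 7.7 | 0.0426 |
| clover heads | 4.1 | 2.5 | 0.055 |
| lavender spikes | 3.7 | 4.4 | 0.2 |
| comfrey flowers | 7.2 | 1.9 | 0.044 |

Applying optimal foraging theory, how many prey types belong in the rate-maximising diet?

4

Rank by E/h (J/s): comfrey flowers 3.79, clover heads 1.64, shallow corollas 1.07, lavender spikes 0.841, deep corollas 0.351. Include each in turn until the next type's E/h falls below the running intake rate.
Rate on top 1: 0.2924. clover heads: 1.64 > 0.2924 → include.
Rate on top 2: 0.4441. shallow corollas: 1.07 > 0.4441 → include.
Rate on top 3: 0.712. lavender spikes: 0.841 > 0.712 → include.
Rate on top 4: 0.7497. deep corollas: 0.351 < 0.7497 → exclude; stop.
Optimal diet: comfrey flowers, clover heads, shallow corollas, lavender spikes — 4 of 5 types.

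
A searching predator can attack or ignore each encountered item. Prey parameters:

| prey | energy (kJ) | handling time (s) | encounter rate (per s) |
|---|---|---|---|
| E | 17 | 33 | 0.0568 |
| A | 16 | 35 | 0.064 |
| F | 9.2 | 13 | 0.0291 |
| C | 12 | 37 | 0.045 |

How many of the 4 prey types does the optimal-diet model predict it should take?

Profitabilities (E/h, kJ/s): F 0.708, E 0.515, A 0.457, C 0.324. Add prey in this order while the next type's profitability exceeds the intake rate on those already taken.
Rate on top 1: 0.1942. E: 0.515 > 0.1942 → include.
Rate on top 2: 0.3792. A: 0.457 > 0.3792 → include.
Rate on top 3: 0.411. C: 0.324 < 0.411 → exclude; stop.
Optimal diet: F, E, A — 3 of 4 types.

3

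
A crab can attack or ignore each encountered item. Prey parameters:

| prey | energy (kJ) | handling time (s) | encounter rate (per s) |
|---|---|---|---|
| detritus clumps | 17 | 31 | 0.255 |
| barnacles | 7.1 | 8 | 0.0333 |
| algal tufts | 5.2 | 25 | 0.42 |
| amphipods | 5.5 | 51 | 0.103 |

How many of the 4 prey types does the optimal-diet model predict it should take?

2

E/h in descending order: barnacles 0.887, detritus clumps 0.548, algal tufts 0.208, amphipods 0.108 kJ/s. The optimal diet is the largest prefix of this list for which every included type satisfies E_i/h_i > R on the types above it.
Rate on top 1: 0.1867. detritus clumps: 0.548 > 0.1867 → include.
Rate on top 2: 0.4984. algal tufts: 0.208 < 0.4984 → exclude; stop.
Optimal diet: barnacles, detritus clumps — 2 of 4 types.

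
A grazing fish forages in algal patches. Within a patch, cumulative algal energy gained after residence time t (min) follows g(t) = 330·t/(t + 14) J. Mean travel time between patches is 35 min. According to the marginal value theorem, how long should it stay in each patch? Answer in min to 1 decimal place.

Maximise g(t)/(T+t): set derivative to zero → g'(t)(T+t) = g(t).
g'(t) = 330·14/(t + 14)². Setting 330·14/(t+14)² = 330t/[(t+14)(35+t)] gives 14(35+t) = t(t+14), so t² = 14×35 = 490.
t* = √490 = 22.14 min.

22.1 min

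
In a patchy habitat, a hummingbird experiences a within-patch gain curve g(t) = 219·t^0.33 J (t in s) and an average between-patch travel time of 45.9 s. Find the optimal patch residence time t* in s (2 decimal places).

22.61 s

Maximise g(t)/(T+t): set derivative to zero → g'(t)(T+t) = g(t).
g'(t) = 0.33·219·t^-0.67. Setting 0.33·219·t^-0.67 = 219·t^0.33/(45.9+t) gives 0.33(45.9+t) = t, so 0.67·t = 0.33×45.9.
t* = 0.33×45.9/0.67 = 22.61 s.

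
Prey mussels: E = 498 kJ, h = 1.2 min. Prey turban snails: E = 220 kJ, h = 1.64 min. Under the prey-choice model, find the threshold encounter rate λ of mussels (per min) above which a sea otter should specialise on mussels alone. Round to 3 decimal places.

Drop turban snails once their profitability E₂/h₂ falls below the rate achievable on mussels alone: E₂/h₂ = λE₁/(1 + λh₁).
Solve for λ: λE₁h₂ = E₂(1 + λh₁) → λ(E₁h₂ − E₂h₁) = E₂ → λ = E₂/(E₁h₂ − E₂h₁).
λ = 220/(498×1.64 − 220×1.2) = 220/552.7 = 0.398 per min.

0.398 per min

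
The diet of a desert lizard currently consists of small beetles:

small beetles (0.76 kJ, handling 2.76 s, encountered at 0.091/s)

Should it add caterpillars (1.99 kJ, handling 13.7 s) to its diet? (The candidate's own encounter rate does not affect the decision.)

Yes

On small beetles alone, R = ΣλE/(1+Σλh) = 0.06916/1.251 = 0.05528 kJ/s.
Profitability of caterpillars: 1.99/13.7 = 0.1453 kJ/s.
0.1453 > 0.05528, so adding caterpillars raises the average — include it.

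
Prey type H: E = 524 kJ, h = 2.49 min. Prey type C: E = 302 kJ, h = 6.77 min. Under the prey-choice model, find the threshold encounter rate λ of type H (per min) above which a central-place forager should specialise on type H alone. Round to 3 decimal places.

The zero-one rule: include type C iff E₂/h₂ > λE₁/(1+λh₁). Equality gives the switch point.
λE₁h₂ = E₂ + λE₂h₁ ⇒ λ = E₂/(E₁h₂ − E₂h₁) = 302/(3547 − 752) = 0.108 per min.

0.108 per min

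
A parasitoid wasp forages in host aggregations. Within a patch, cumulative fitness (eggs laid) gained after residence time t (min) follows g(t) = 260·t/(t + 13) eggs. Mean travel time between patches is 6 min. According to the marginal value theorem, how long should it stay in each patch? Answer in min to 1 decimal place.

8.8 min

Optimal t* satisfies g'(t*) = g(t*)/(T + t*).
g'(t) = 260·13/(t + 13)². Setting 260·13/(t+13)² = 260t/[(t+13)(6+t)] gives 13(6+t) = t(t+13), so t² = 13×6 = 78.
t* = √78 = 8.832 min.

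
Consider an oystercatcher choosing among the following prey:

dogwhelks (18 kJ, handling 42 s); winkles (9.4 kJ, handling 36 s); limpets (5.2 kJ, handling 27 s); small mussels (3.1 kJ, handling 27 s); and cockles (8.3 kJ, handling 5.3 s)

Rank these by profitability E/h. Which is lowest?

Profitability E/h (kJ/s): dogwhelks = 18/42 = 0.429, winkles = 9.4/36 = 0.261, limpets = 5.2/27 = 0.193, small mussels = 3.1/27 = 0.115, cockles = 8.3/5.3 = 1.57.
Ranked: cockles > dogwhelks > winkles > limpets > small mussels.

small mussels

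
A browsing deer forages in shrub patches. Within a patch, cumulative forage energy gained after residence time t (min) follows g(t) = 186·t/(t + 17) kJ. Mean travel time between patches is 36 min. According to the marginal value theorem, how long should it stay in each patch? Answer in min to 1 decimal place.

24.7 min

Maximise g(t)/(T+t): set derivative to zero → g'(t)(T+t) = g(t).
g'(t) = 186·17/(t + 17)². Setting 186·17/(t+17)² = 186t/[(t+17)(36+t)] gives 17(36+t) = t(t+17), so t² = 17×36 = 612.
t* = √612 = 24.74 min.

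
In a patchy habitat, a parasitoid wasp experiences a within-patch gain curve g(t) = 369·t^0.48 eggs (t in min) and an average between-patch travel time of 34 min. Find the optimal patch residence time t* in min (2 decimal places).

31.38 min

Optimal t* satisfies g'(t*) = g(t*)/(T + t*).
g'(t) = 0.48·369·t^-0.52. Setting 0.48·369·t^-0.52 = 369·t^0.48/(34+t) gives 0.48(34+t) = t, so 0.52·t = 0.48×34.
t* = 0.48×34/0.52 = 31.38 min.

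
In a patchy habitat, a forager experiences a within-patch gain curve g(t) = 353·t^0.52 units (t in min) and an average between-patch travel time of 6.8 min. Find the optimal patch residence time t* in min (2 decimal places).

7.37 min

Optimal t* satisfies g'(t*) = g(t*)/(T + t*).
g'(t) = 0.52·353·t^-0.48. Setting 0.52·353·t^-0.48 = 353·t^0.52/(6.8+t) gives 0.52(6.8+t) = t, so 0.48·t = 0.52×6.8.
t* = 0.52×6.8/0.48 = 7.367 min.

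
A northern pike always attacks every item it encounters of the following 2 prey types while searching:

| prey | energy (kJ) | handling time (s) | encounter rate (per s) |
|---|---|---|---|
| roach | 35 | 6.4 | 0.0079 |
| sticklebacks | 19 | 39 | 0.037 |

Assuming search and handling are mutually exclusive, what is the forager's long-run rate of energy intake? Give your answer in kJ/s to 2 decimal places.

R = (0.0079×35 + 0.037×19) / (1 + 0.0079×6.4 + 0.037×39) = 0.9795/2.494 = 0.3928 kJ/s.

0.39 kJ/s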